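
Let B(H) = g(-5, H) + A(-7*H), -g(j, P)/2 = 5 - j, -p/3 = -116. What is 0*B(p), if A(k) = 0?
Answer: 0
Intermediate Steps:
p = 348 (p = -3*(-116) = 348)
g(j, P) = -10 + 2*j (g(j, P) = -2*(5 - j) = -10 + 2*j)
B(H) = -20 (B(H) = (-10 + 2*(-5)) + 0 = (-10 - 10) + 0 = -20 + 0 = -20)
0*B(p) = 0*(-20) = 0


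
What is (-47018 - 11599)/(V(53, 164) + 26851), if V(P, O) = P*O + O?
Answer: -58617/35707 ≈ -1.6416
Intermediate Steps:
V(P, O) = O + O*P (V(P, O) = O*P + O = O + O*P)
(-47018 - 11599)/(V(53, 164) + 26851) = (-47018 - 11599)/(164*(1 + 53) + 26851) = -58617/(164*54 + 26851) = -58617/(8856 + 26851) = -58617/35707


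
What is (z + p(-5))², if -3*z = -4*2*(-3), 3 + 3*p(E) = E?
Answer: 1024/9 ≈ 113.78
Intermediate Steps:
p(E) = -1 + E/3
z = -8 (z = -(-4*2)*(-3)/3 = -(-8)*(-3)/3 = -⅓*24 = -8)
(z + p(-5))² = (-8 + (-1 + (⅓)*(-5)))² = (-8 + (-1 - 5/3))² = (-8 - 8/3)² = (-32/3)² = 1024/9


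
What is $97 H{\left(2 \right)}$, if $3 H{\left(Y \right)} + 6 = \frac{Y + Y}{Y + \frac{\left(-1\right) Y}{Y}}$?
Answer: $- \frac{194}{3} \approx -64.667$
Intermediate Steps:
$H{\left(Y \right)} = -2 + \frac{2 Y}{3 \left(-1 + Y\right)}$ ($H{\left(Y \right)} = -2 + \frac{\left(Y + Y\right) \frac{1}{Y + \frac{\left(-1\right) Y}{Y}}}{3} = -2 + \frac{2 Y \frac{1}{Y - 1}}{3} = -2 + \frac{2 Y \frac{1}{-1 + Y}}{3} = -2 + \frac{2 Y}{3 \left(-1 + Y\right)}$)
$97 H{\left(2 \right)} = 97 \frac{2 \left(3 - 4\right)}{3 \left(-1 + 2\right)} = 97 \frac{2 \left(3 - 4\right)}{3 \cdot 1} = 97 \cdot \frac{2}{3} \cdot 1 \left(-1\right) = 97 \left(- \frac{2}{3}\right) = - \frac{194}{3}$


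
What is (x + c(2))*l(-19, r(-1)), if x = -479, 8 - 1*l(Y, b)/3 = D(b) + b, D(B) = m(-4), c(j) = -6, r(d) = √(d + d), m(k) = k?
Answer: -17460 + 1455*I*√2 ≈ -17460.0 + 2057.7*I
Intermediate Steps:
r(d) = √2*√d (r(d) = √(2*d) = √2*√d)
D(B) = -4
l(Y, b) = 36 - 3*b (l(Y, b) = 24 - 3*(-4 + b) = 24 + (12 - 3*b) = 36 - 3*b)
(x + c(2))*l(-19, r(-1)) = (-479 - 6)*(36 - 3*√2*√(-1)) = -485*(36 - 3*√2*I) = -485*(36 - 3*I*√2) = -17460 + 1455*I*√2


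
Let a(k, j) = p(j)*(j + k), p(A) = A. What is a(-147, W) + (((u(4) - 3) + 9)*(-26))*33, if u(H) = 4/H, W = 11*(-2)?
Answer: -2288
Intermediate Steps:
W = -22
a(k, j) = j*(j + k)
a(-147, W) + (((u(4) - 3) + 9)*(-26))*33 = -22*(-22 - 147) + (((4/4 - 3) + 9)*(-26))*33 = -22*(-169) + (((4*(¼) - 3) + 9)*(-26))*33 = 3718 + (((1 - 3) + 9)*(-26))*33 = 3718 + ((-2 + 9)*(-26))*33 = 3718 + (7*(-26))*33 = 3718 - 182*33 = 3718 - 6006 = -2288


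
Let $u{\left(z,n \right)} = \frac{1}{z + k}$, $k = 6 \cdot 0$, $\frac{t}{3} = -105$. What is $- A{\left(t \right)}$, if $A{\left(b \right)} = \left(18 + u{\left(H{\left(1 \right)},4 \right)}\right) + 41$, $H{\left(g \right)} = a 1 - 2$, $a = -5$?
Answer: $- \frac{412}{7} \approx -58.857$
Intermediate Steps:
$H{\left(g \right)} = -7$ ($H{\left(g \right)} = \left(-5\right) 1 - 2 = -5 - 2 = -7$)
$t = -315$ ($t = 3 \left(-105\right) = -315$)
$k = 0$
$u{\left(z,n \right)} = \frac{1}{z}$ ($u{\left(z,n \right)} = \frac{1}{z + 0} = \frac{1}{z}$)
$A{\left(b \right)} = \frac{412}{7}$ ($A{\left(b \right)} = \left(18 + \frac{1}{-7}\right) + 41 = \left(18 - \frac{1}{7}\right) + 41 = \frac{125}{7} + 41 = \frac{412}{7}$)
$- A{\left(t \right)} = \left(-1\right) \frac{412}{7} = - \frac{412}{7}$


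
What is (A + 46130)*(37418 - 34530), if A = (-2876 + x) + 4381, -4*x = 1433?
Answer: 136535254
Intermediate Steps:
x = -1433/4 (x = -1/4*1433 = -1433/4 ≈ -358.25)
A = 4587/4 (A = (-2876 - 1433/4) + 4381 = -12937/4 + 4381 = 4587/4 ≈ 1146.8)
(A + 46130)*(37418 - 34530) = (4587/4 + 46130)*(37418 - 34530) = (189107/4)*2888 = 136535254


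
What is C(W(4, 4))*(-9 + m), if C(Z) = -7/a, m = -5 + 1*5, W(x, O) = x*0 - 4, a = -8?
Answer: -63/8 ≈ -7.8750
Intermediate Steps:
W(x, O) = -4 (W(x, O) = 0 - 4 = -4)
m = 0 (m = -5 + 5 = 0)
C(Z) = 7/8 (C(Z) = -7/(-8) = -7*(-⅛) = 7/8)
C(W(4, 4))*(-9 + m) = 7*(-9 + 0)/8 = (7/8)*(-9) = -63/8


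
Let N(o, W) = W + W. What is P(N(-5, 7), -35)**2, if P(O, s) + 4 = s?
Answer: 1521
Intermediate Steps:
N(o, W) = 2*W
P(O, s) = -4 + s
P(N(-5, 7), -35)**2 = (-4 - 35)**2 = (-39)**2 = 1521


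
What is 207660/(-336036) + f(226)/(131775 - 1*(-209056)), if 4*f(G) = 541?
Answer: -23577172197/38177161972 ≈ -0.61757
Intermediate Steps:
f(G) = 541/4 (f(G) = (¼)*541 = 541/4)
207660/(-336036) + f(226)/(131775 - 1*(-209056)) = 207660/(-336036) + 541/(4*(131775 - 1*(-209056))) = 207660*(-1/336036) + 541/(4*(131775 + 209056)) = -17305/28003 + (541/4)/340831 = -17305/28003 + (541/4)*(1/340831) = -17305/28003 + 541/1363324 = -23577172197/38177161972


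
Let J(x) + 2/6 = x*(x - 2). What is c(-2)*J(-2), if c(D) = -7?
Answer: -161/3 ≈ -53.667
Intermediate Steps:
J(x) = -1/3 + x*(-2 + x) (J(x) = -1/3 + x*(x - 2) = -1/3 + x*(-2 + x))
c(-2)*J(-2) = -7*(-1/3 + (-2)**2 - 2*(-2)) = -7*(-1/3 + 4 + 4) = -7*23/3 = -161/3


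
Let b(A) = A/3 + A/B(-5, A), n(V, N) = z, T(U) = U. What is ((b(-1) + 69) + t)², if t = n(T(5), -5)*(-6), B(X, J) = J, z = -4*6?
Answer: 410881/9 ≈ 45653.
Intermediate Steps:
z = -24
n(V, N) = -24
b(A) = 1 + A/3 (b(A) = A/3 + A/A = A*(⅓) + 1 = A/3 + 1 = 1 + A/3)
t = 144 (t = -24*(-6) = 144)
((b(-1) + 69) + t)² = (((1 + (⅓)*(-1)) + 69) + 144)² = (((1 - ⅓) + 69) + 144)² = ((⅔ + 69) + 144)² = (209/3 + 144)² = (641/3)² = 410881/9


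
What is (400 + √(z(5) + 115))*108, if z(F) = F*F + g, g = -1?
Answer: 43200 + 108*√139 ≈ 44473.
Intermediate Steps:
z(F) = -1 + F² (z(F) = F*F - 1 = F² - 1 = -1 + F²)
(400 + √(z(5) + 115))*108 = (400 + √((-1 + 5²) + 115))*108 = (400 + √((-1 + 25) + 115))*108 = (400 + √(24 + 115))*108 = (400 + √139)*108 = 43200 + 108*√139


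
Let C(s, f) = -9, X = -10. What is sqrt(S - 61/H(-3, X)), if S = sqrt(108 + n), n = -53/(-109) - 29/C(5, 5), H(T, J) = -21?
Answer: sqrt(15219561 + 16023*sqrt(11944874))/2289 ≈ 3.6707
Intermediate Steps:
n = 3638/981 (n = -53/(-109) - 29/(-9) = -53*(-1/109) - 29*(-1/9) = 53/109 + 29/9 = 3638/981 ≈ 3.7085)
S = sqrt(11944874)/327 (S = sqrt(108 + 3638/981) = sqrt(109586/981) = sqrt(11944874)/327 ≈ 10.569)
sqrt(S - 61/H(-3, X)) = sqrt(sqrt(11944874)/327 - 61/(-21)) = sqrt(sqrt(11944874)/327 - 61*(-1/21)) = sqrt(sqrt(11944874)/327 + 61/21) = sqrt(61/21 + sqrt(11944874)/327)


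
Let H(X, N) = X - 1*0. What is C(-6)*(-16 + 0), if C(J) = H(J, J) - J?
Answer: 0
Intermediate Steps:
H(X, N) = X (H(X, N) = X + 0 = X)
C(J) = 0 (C(J) = J - J = 0)
C(-6)*(-16 + 0) = 0*(-16 + 0) = 0*(-16) = 0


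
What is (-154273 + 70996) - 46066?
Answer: -129343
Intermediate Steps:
(-154273 + 70996) - 46066 = -83277 - 46066 = -129343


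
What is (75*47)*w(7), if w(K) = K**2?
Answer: 172725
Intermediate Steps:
(75*47)*w(7) = (75*47)*7**2 = 3525*49 = 172725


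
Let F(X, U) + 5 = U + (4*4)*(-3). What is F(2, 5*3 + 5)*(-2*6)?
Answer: 396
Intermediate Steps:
F(X, U) = -53 + U (F(X, U) = -5 + (U + (4*4)*(-3)) = -5 + (U + 16*(-3)) = -5 + (U - 48) = -5 + (-48 + U) = -53 + U)
F(2, 5*3 + 5)*(-2*6) = (-53 + (5*3 + 5))*(-2*6) = (-53 + (15 + 5))*(-12) = (-53 + 20)*(-12) = -33*(-12) = 396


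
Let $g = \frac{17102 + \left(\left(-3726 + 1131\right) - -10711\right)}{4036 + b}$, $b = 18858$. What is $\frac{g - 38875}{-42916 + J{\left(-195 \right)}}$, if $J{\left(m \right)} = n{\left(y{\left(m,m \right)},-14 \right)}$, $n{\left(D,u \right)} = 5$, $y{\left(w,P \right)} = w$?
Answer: $\frac{444989516}{491202217} \approx 0.90592$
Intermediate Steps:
$J{\left(m \right)} = 5$
$g = \frac{12609}{11447}$ ($g = \frac{17102 + \left(\left(-3726 + 1131\right) - -10711\right)}{4036 + 18858} = \frac{17102 + \left(-2595 + 10711\right)}{22894} = \left(17102 + 8116\right) \frac{1}{22894} = 25218 \cdot \frac{1}{22894} = \frac{12609}{11447} \approx 1.1015$)
$\frac{g - 38875}{-42916 + J{\left(-195 \right)}} = \frac{\frac{12609}{11447} - 38875}{-42916 + 5} = - \frac{444989516}{11447 \left(-42911\right)} = \left(- \frac{444989516}{11447}\right) \left(- \frac{1}{42911}\right) = \frac{444989516}{491202217}$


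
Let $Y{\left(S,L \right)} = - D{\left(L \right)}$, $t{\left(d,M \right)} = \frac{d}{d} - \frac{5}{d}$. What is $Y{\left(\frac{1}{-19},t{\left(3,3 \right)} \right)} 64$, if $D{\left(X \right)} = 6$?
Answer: $-384$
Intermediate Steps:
$t{\left(d,M \right)} = 1 - \frac{5}{d}$
$Y{\left(S,L \right)} = -6$ ($Y{\left(S,L \right)} = \left(-1\right) 6 = -6$)
$Y{\left(\frac{1}{-19},t{\left(3,3 \right)} \right)} 64 = \left(-6\right) 64 = -384$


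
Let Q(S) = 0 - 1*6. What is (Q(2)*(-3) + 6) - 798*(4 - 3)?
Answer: -774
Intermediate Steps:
Q(S) = -6 (Q(S) = 0 - 6 = -6)
(Q(2)*(-3) + 6) - 798*(4 - 3) = (-6*(-3) + 6) - 798*(4 - 3) = (18 + 6) - 798 = 24 - 133*6 = 24 - 798 = -774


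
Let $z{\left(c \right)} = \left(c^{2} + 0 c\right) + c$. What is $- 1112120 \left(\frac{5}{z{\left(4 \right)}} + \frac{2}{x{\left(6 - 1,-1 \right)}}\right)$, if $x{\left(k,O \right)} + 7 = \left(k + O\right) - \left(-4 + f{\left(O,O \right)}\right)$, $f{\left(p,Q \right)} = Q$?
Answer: $-1390150$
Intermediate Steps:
$z{\left(c \right)} = c + c^{2}$ ($z{\left(c \right)} = \left(c^{2} + 0\right) + c = c^{2} + c = c + c^{2}$)
$x{\left(k,O \right)} = -3 + k$ ($x{\left(k,O \right)} = -7 + \left(\left(k + O\right) - \left(-4 + O\right)\right) = -7 + \left(\left(O + k\right) - \left(-4 + O\right)\right) = -7 + \left(4 + k\right) = -3 + k$)
$- 1112120 \left(\frac{5}{z{\left(4 \right)}} + \frac{2}{x{\left(6 - 1,-1 \right)}}\right) = - 1112120 \left(\frac{5}{4 \left(1 + 4\right)} + \frac{2}{-3 + \left(6 - 1\right)}\right) = - 1112120 \left(\frac{5}{4 \cdot 5} + \frac{2}{-3 + 5}\right) = - 1112120 \left(\frac{5}{20} + \frac{2}{2}\right) = - 1112120 \left(5 \cdot \frac{1}{20} + 2 \cdot \frac{1}{2}\right) = - 1112120 \left(\frac{1}{4} + 1\right) = \left(-1112120\right) \frac{5}{4} = -1390150$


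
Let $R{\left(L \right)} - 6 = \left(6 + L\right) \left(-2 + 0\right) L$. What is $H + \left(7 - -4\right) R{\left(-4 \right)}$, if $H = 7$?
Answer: $249$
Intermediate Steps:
$R{\left(L \right)} = 6 - 2 L \left(6 + L\right)$ ($R{\left(L \right)} = 6 + \left(6 + L\right) \left(-2 + 0\right) L = 6 + \left(6 + L\right) \left(- 2 L\right) = 6 - 2 L \left(6 + L\right)$)
$H + \left(7 - -4\right) R{\left(-4 \right)} = 7 + \left(7 - -4\right) \left(6 - -48 - 2 \left(-4\right)^{2}\right) = 7 + \left(7 + 4\right) \left(6 + 48 - 32\right) = 7 + 11 \left(6 + 48 - 32\right) = 7 + 11 \cdot 22 = 7 + 242 = 249$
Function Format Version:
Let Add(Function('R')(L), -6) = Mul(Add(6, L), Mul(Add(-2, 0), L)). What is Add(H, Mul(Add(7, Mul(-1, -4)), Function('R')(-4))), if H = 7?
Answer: 249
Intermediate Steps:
Function('R')(L) = Add(6, Mul(-2, L, Add(6, L))) (Function('R')(L) = Add(6, Mul(Add(6, L), Mul(Add(-2, 0), L))) = Add(6, Mul(Add(6, L), Mul(-2, L))) = Add(6, Mul(-2, L, Add(6, L))))
Add(H, Mul(Add(7, Mul(-1, -4)), Function('R')(-4))) = Add(7, Mul(Add(7, Mul(-1, -4)), Add(6, Mul(-12, -4), Mul(-2, Pow(-4, 2))))) = Add(7, Mul(Add(7, 4), Add(6, 48, Mul(-2, 16)))) = Add(7, Mul(11, Add(6, 48, -32))) = Add(7, Mul(11, 22)) = Add(7, 242) = 249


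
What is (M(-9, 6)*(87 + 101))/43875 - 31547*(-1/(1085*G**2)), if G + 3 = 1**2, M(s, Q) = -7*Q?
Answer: 89990399/12694500 ≈ 7.0889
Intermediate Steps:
G = -2 (G = -3 + 1**2 = -3 + 1 = -2)
(M(-9, 6)*(87 + 101))/43875 - 31547*(-1/(1085*G**2)) = ((-7*6)*(87 + 101))/43875 - 31547/((31*(-2)**2)*(-35)) = -42*188*(1/43875) - 31547/((31*4)*(-35)) = -7896*1/43875 - 31547/(124*(-35)) = -2632/14625 - 31547/(-4340) = -2632/14625 - 31547*(-1/4340) = -2632/14625 + 31547/4340 = 89990399/12694500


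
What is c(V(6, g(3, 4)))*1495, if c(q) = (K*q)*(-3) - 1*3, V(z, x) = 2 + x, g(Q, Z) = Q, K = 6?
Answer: -139035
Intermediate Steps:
c(q) = -3 - 18*q (c(q) = (6*q)*(-3) - 1*3 = -18*q - 3 = -3 - 18*q)
c(V(6, g(3, 4)))*1495 = (-3 - 18*(2 + 3))*1495 = (-3 - 18*5)*1495 = (-3 - 90)*1495 = -93*1495 = -139035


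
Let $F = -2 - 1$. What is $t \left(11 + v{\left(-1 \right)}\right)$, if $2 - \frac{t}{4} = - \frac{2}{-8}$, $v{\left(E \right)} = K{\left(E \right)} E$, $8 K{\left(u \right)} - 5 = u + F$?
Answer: $\frac{609}{8} \approx 76.125$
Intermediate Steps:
$F = -3$ ($F = -2 - 1 = -3$)
$K{\left(u \right)} = \frac{1}{4} + \frac{u}{8}$ ($K{\left(u \right)} = \frac{5}{8} + \frac{u - 3}{8} = \frac{5}{8} + \frac{-3 + u}{8} = \frac{5}{8} + \left(- \frac{3}{8} + \frac{u}{8}\right) = \frac{1}{4} + \frac{u}{8}$)
$v{\left(E \right)} = E \left(\frac{1}{4} + \frac{E}{8}\right)$ ($v{\left(E \right)} = \left(\frac{1}{4} + \frac{E}{8}\right) E = E \left(\frac{1}{4} + \frac{E}{8}\right)$)
$t = 7$ ($t = 8 - 4 \left(- \frac{2}{-8}\right) = 8 - 4 \left(\left(-2\right) \left(- \frac{1}{8}\right)\right) = 8 - 1 = 7$)
$t \left(11 + v{\left(-1 \right)}\right) = 7 \left(11 + \frac{1}{8} \left(-1\right) \left(2 - 1\right)\right) = 7 \left(11 + \frac{1}{8} \left(-1\right) 1\right) = 7 \left(11 - \frac{1}{8}\right) = 7 \cdot \frac{87}{8} = \frac{609}{8}$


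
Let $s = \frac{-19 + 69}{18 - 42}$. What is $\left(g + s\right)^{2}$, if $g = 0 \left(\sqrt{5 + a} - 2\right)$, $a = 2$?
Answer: $\frac{625}{144} \approx 4.3403$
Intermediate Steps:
$s = - \frac{25}{12}$ ($s = \frac{50}{-24} = 50 \left(- \frac{1}{24}\right) = - \frac{25}{12} \approx -2.0833$)
$g = 0$ ($g = 0 \left(\sqrt{5 + 2} - 2\right) = 0 \left(\sqrt{7} - 2\right) = 0 \left(-2 + \sqrt{7}\right) = 0$)
$\left(g + s\right)^{2} = \left(0 - \frac{25}{12}\right)^{2} = \left(- \frac{25}{12}\right)^{2} = \frac{625}{144}$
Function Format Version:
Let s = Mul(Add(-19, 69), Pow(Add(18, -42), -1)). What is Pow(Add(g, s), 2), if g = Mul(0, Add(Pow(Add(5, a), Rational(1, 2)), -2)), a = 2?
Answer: Rational(625, 144) ≈ 4.3403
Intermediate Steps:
s = Rational(-25, 12) (s = Mul(50, Pow(-24, -1)) = Mul(50, Rational(-1, 24)) = Rational(-25, 12) ≈ -2.0833)
g = 0 (g = Mul(0, Add(Pow(Add(5, 2), Rational(1, 2)), -2)) = Mul(0, Add(Pow(7, Rational(1, 2)), -2)) = Mul(0, Add(-2, Pow(7, Rational(1, 2)))) = 0)
Pow(Add(g, s), 2) = Pow(Add(0, Rational(-25, 12)), 2) = Pow(Rational(-25, 12), 2) = Rational(625, 144)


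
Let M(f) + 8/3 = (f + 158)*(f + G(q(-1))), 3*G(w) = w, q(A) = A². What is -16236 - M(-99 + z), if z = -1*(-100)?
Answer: -49336/3 ≈ -16445.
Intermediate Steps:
G(w) = w/3
z = 100
M(f) = -8/3 + (158 + f)*(⅓ + f) (M(f) = -8/3 + (f + 158)*(f + (⅓)*(-1)²) = -8/3 + (158 + f)*(f + (⅓)*1) = -8/3 + (158 + f)*(f + ⅓) = -8/3 + (158 + f)*(⅓ + f))
-16236 - M(-99 + z) = -16236 - (50 + (-99 + 100)² + 475*(-99 + 100)/3) = -16236 - (50 + 1² + (475/3)*1) = -16236 - (50 + 1 + 475/3) = -16236 - 1*628/3 = -16236 - 628/3 = -49336/3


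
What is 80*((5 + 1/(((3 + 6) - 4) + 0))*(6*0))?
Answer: 0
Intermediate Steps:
80*((5 + 1/(((3 + 6) - 4) + 0))*(6*0)) = 80*((5 + 1/((9 - 4) + 0))*0) = 80*((5 + 1/(5 + 0))*0) = 80*((5 + 1/5)*0) = 80*((26/5)*0) = 80*0 = 0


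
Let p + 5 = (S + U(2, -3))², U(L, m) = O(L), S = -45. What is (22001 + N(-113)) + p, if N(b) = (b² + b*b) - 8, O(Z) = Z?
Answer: 49375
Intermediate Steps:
U(L, m) = L
N(b) = -8 + 2*b² (N(b) = (b² + b²) - 8 = 2*b² - 8 = -8 + 2*b²)
p = 1844 (p = -5 + (-45 + 2)² = -5 + (-43)² = -5 + 1849 = 1844)
(22001 + N(-113)) + p = (22001 + (-8 + 2*(-113)²)) + 1844 = (22001 + (-8 + 2*12769)) + 1844 = (22001 + (-8 + 25538)) + 1844 = (22001 + 25530) + 1844 = 47531 + 1844 = 49375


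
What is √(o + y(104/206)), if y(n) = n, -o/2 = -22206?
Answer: 2*√117793066/103 ≈ 210.74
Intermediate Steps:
o = 44412 (o = -2*(-22206) = 44412)
√(o + y(104/206)) = √(44412 + 104/206) = √(44412 + 104*(1/206)) = √(44412 + 52/103) = √(4574488/103) = 2*√117793066/103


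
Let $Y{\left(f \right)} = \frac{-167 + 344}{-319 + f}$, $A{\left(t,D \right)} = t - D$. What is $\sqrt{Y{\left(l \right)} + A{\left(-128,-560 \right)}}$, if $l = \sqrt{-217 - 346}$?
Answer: $\sqrt{432 - \frac{177}{319 - i \sqrt{563}}} \approx 20.771 - 0.00099 i$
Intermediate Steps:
$l = i \sqrt{563}$ ($l = \sqrt{-563} = i \sqrt{563} \approx 23.728 i$)
$Y{\left(f \right)} = \frac{177}{-319 + f}$
$\sqrt{Y{\left(l \right)} + A{\left(-128,-560 \right)}} = \sqrt{\frac{177}{-319 + i \sqrt{563}} - -432} = \sqrt{\frac{177}{-319 + i \sqrt{563}} + \left(-128 + 560\right)} = \sqrt{\frac{177}{-319 + i \sqrt{563}} + 432} = \sqrt{432 + \frac{177}{-319 + i \sqrt{563}}}$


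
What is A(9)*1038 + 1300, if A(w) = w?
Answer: 10642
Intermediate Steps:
A(9)*1038 + 1300 = 9*1038 + 1300 = 9342 + 1300 = 10642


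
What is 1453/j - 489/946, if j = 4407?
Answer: -780485/4169022 ≈ -0.18721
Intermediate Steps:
1453/j - 489/946 = 1453/4407 - 489/946 = -780485/4169022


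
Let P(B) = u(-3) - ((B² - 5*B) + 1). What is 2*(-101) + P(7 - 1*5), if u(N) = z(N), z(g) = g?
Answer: -200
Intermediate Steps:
u(N) = N
P(B) = -4 - B² + 5*B (P(B) = -3 - ((B² - 5*B) + 1) = -3 - (1 + B² - 5*B) = -3 + (-1 - B² + 5*B) = -4 - B² + 5*B)
2*(-101) + P(7 - 1*5) = 2*(-101) + (-4 - (7 - 1*5)² + 5*(7 - 1*5)) = -202 + (-4 - (7 - 5)² + 5*(7 - 5)) = -202 + (-4 - 1*2² + 5*2) = -202 + (-4 - 1*4 + 10) = -202 + (-4 - 4 + 10) = -202 + 2 = -200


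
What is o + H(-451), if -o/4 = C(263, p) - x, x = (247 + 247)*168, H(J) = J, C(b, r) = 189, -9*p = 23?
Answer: 330761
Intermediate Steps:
p = -23/9 (p = -⅑*23 = -23/9 ≈ -2.5556)
x = 82992 (x = 494*168 = 82992)
o = 331212 (o = -4*(189 - 1*82992) = -4*(189 - 82992) = -4*(-82803) = 331212)
o + H(-451) = 331212 - 451 = 330761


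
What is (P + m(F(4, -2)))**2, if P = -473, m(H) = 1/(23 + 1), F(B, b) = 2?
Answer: 128845201/576 ≈ 2.2369e+5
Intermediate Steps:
m(H) = 1/24
(P + m(F(4, -2)))**2 = (-473 + 1/24)**2 = (-11351/24)**2 = 128845201/576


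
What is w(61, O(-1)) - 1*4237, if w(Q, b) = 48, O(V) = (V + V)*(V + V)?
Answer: -4189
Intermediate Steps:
O(V) = 4*V² (O(V) = (2*V)*(2*V) = 4*V²)
w(61, O(-1)) - 1*4237 = 48 - 1*4237 = 48 - 4237 = -4189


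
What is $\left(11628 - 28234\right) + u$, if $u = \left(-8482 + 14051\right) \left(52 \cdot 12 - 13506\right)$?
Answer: $-71756464$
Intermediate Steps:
$u = -71739858$ ($u = 5569 \left(624 - 13506\right) = 5569 \left(-12882\right) = -71739858$)
$\left(11628 - 28234\right) + u = \left(11628 - 28234\right) - 71739858 = -16606 - 71739858 = -71756464$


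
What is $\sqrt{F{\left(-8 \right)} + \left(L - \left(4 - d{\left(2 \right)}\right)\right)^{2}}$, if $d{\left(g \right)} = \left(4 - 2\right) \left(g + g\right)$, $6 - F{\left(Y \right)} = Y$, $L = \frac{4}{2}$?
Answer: $5 \sqrt{2} \approx 7.0711$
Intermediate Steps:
$L = 2$ ($L = 4 \cdot \frac{1}{2} = 2$)
$F{\left(Y \right)} = 6 - Y$
$d{\left(g \right)} = 4 g$ ($d{\left(g \right)} = 2 \cdot 2 g = 4 g$)
$\sqrt{F{\left(-8 \right)} + \left(L - \left(4 - d{\left(2 \right)}\right)\right)^{2}} = \sqrt{\left(6 - -8\right) + \left(2 - \left(4 - 4 \cdot 2\right)\right)^{2}} = \sqrt{\left(6 + 8\right) + \left(2 - \left(4 - 8\right)\right)^{2}} = \sqrt{14 + \left(2 - -4\right)^{2}} = \sqrt{14 + \left(2 + \left(-4 + 8\right)\right)^{2}} = \sqrt{14 + \left(2 + 4\right)^{2}} = \sqrt{14 + 6^{2}} = \sqrt{14 + 36} = \sqrt{50} = 5 \sqrt{2}$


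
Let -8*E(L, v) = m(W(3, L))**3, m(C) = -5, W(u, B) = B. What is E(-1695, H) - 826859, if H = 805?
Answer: -6614747/8 ≈ -8.2684e+5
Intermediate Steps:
E(L, v) = 125/8 (E(L, v) = -1/8*(-5)**3 = -1/8*(-125) = 125/8)
E(-1695, H) - 826859 = 125/8 - 826859 = -6614747/8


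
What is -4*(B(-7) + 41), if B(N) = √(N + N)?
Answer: -164 - 4*I*√14 ≈ -164.0 - 14.967*I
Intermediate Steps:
B(N) = √2*√N (B(N) = √(2*N) = √2*√N)
-4*(B(-7) + 41) = -4*(√2*√(-7) + 41) = -4*(√2*(I*√7) + 41) = -4*(I*√14 + 41) = -4*(41 + I*√14) = -164 - 4*I*√14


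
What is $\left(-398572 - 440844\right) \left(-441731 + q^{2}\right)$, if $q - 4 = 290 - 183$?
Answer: $360453624560$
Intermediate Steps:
$q = 111$ ($q = 4 + \left(290 - 183\right) = 4 + 107 = 111$)
$\left(-398572 - 440844\right) \left(-441731 + q^{2}\right) = \left(-398572 - 440844\right) \left(-441731 + 111^{2}\right) = - 839416 \left(-441731 + 12321\right) = \left(-839416\right) \left(-429410\right) = 360453624560$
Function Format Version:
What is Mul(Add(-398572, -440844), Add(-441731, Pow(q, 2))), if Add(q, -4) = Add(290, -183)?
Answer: 360453624560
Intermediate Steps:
q = 111 (q = Add(4, Add(290, -183)) = Add(4, 107) = 111)
Mul(Add(-398572, -440844), Add(-441731, Pow(q, 2))) = Mul(Add(-398572, -440844), Add(-441731, Pow(111, 2))) = Mul(-839416, Add(-441731, 12321)) = Mul(-839416, -429410) = 360453624560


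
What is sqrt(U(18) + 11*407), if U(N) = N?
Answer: sqrt(4495) ≈ 67.045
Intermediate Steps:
sqrt(U(18) + 11*407) = sqrt(18 + 11*407) = sqrt(18 + 4477) = sqrt(4495)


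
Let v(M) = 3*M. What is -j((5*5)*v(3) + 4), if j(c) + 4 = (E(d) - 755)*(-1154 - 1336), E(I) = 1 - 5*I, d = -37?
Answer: -1416806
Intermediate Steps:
j(c) = 1416806 (j(c) = -4 + ((1 - 5*(-37)) - 755)*(-1154 - 1336) = -4 + ((1 + 185) - 755)*(-2490) = -4 + (186 - 755)*(-2490) = -4 - 569*(-2490) = -4 + 1416810 = 1416806)
-j((5*5)*v(3) + 4) = -1*1416806 = -1416806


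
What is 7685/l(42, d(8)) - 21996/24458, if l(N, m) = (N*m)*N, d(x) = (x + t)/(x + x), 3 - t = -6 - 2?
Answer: 40538174/14638113 ≈ 2.7694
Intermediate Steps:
t = 11 (t = 3 - (-6 - 2) = 3 - 1*(-8) = 3 + 8 = 11)
d(x) = (11 + x)/(2*x) (d(x) = (x + 11)/(x + x) = (11 + x)/((2*x)) = (11 + x)*(1/(2*x)) = (11 + x)/(2*x))
l(N, m) = m*N²
7685/l(42, d(8)) - 21996/24458 = 7685/((((½)*(11 + 8)/8)*42²)) - 21996/24458 = 7685/((((½)*(⅛)*19)*1764)) - 21996*1/24458 = 7685/(((19/16)*1764)) - 10998/12229 = 7685/(8379/4) - 10998/12229 = 7685*(4/8379) - 10998/12229 = 30740/8379 - 10998/12229 = 40538174/14638113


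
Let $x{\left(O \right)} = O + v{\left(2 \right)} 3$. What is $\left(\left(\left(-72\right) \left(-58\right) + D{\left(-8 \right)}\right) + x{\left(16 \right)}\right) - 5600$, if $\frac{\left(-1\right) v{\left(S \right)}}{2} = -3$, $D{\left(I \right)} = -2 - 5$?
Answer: $-1397$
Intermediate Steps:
$D{\left(I \right)} = -7$ ($D{\left(I \right)} = -2 - 5 = -7$)
$v{\left(S \right)} = 6$ ($v{\left(S \right)} = \left(-2\right) \left(-3\right) = 6$)
$x{\left(O \right)} = 18 + O$ ($x{\left(O \right)} = O + 6 \cdot 3 = O + 18 = 18 + O$)
$\left(\left(\left(-72\right) \left(-58\right) + D{\left(-8 \right)}\right) + x{\left(16 \right)}\right) - 5600 = \left(\left(\left(-72\right) \left(-58\right) - 7\right) + \left(18 + 16\right)\right) - 5600 = \left(\left(4176 - 7\right) + 34\right) - 5600 = \left(4169 + 34\right) - 5600 = 4203 - 5600 = -1397$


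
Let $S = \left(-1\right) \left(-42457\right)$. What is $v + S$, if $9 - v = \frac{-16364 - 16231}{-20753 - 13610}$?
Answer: $\frac{1459226563}{34363} \approx 42465.0$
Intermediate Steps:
$v = \frac{276672}{34363}$ ($v = 9 - \frac{-16364 - 16231}{-20753 - 13610} = 9 - - \frac{32595}{-34363} = 9 - \left(-32595\right) \left(- \frac{1}{34363}\right) = 9 - \frac{32595}{34363} = \frac{276672}{34363} \approx 8.0515$)
$S = 42457$
$v + S = \frac{276672}{34363} + 42457 = \frac{1459226563}{34363}$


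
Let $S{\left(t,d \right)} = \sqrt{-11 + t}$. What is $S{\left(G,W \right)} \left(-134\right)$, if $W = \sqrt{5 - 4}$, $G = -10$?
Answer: $- 134 i \sqrt{21} \approx - 614.07 i$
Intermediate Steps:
$W = 1$ ($W = \sqrt{1} = 1$)
$S{\left(G,W \right)} \left(-134\right) = \sqrt{-11 - 10} \left(-134\right) = \sqrt{-21} \left(-134\right) = i \sqrt{21} \left(-134\right) = - 134 i \sqrt{21}$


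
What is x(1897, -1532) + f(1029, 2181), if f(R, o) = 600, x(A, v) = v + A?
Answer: 965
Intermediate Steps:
x(A, v) = A + v
x(1897, -1532) + f(1029, 2181) = (1897 - 1532) + 600 = 365 + 600 = 965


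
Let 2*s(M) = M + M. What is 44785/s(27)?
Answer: 44785/27 ≈ 1658.7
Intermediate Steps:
s(M) = M (s(M) = (M + M)/2 = (2*M)/2 = M)
44785/s(27) = 44785/27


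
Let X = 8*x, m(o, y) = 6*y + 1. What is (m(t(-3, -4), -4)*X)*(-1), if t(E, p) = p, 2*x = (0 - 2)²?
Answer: 368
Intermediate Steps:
x = 2 (x = (0 - 2)²/2 = (½)*(-2)² = (½)*4 = 2)
m(o, y) = 1 + 6*y
X = 16 (X = 8*2 = 16)
(m(t(-3, -4), -4)*X)*(-1) = ((1 + 6*(-4))*16)*(-1) = ((1 - 24)*16)*(-1) = -23*16*(-1) = -368*(-1) = 368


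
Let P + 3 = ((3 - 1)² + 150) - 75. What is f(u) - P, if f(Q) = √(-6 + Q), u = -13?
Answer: -76 + I*√19 ≈ -76.0 + 4.3589*I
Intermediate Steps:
P = 76 (P = -3 + (((3 - 1)² + 150) - 75) = -3 + ((2² + 150) - 75) = -3 + ((4 + 150) - 75) = -3 + (154 - 75) = -3 + 79 = 76)
f(u) - P = √(-6 - 13) - 1*76 = √(-19) - 76 = I*√19 - 76 = -76 + I*√19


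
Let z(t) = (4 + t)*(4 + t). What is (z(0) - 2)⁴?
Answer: 38416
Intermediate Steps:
z(t) = (4 + t)²
(z(0) - 2)⁴ = ((4 + 0)² - 2)⁴ = (4² - 2)⁴ = (16 - 2)⁴ = 14⁴ = 38416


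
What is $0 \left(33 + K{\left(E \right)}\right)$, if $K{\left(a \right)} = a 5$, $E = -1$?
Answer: $0$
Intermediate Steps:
$K{\left(a \right)} = 5 a$
$0 \left(33 + K{\left(E \right)}\right) = 0 \left(33 + 5 \left(-1\right)\right) = 0 \left(33 - 5\right) = 0 \cdot 28 = 0$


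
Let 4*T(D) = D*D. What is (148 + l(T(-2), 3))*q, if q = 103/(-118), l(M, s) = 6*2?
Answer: -8240/59 ≈ -139.66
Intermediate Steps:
T(D) = D**2/4 (T(D) = (D*D)/4 = D**2/4)
l(M, s) = 12
q = -103/118 (q = 103*(-1/118) = -103/118 ≈ -0.87288)
(148 + l(T(-2), 3))*q = (148 + 12)*(-103/118) = 160*(-103/118) = -8240/59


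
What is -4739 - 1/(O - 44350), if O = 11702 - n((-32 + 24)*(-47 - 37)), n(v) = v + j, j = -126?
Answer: -157306365/33194 ≈ -4739.0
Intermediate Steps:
n(v) = -126 + v (n(v) = v - 126 = -126 + v)
O = 11156 (O = 11702 - (-126 + (-32 + 24)*(-47 - 37)) = 11702 - (-126 - 8*(-84)) = 11702 - (-126 + 672) = 11702 - 1*546 = 11702 - 546 = 11156)
-4739 - 1/(O - 44350) = -4739 - 1/(11156 - 44350) = -4739 - 1/(-33194) = -4739 - 1*(-1/33194) = -4739 + 1/33194 = -157306365/33194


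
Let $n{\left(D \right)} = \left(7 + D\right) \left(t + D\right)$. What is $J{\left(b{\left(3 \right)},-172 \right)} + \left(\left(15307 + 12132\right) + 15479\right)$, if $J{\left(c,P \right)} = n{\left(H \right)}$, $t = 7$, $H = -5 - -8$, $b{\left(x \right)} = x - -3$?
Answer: $43018$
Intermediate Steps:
$b{\left(x \right)} = 3 + x$ ($b{\left(x \right)} = x + 3 = 3 + x$)
$H = 3$ ($H = -5 + 8 = 3$)
$n{\left(D \right)} = \left(7 + D\right)^{2}$ ($n{\left(D \right)} = \left(7 + D\right) \left(7 + D\right) = \left(7 + D\right)^{2}$)
$J{\left(c,P \right)} = 100$ ($J{\left(c,P \right)} = 49 + 3^{2} + 14 \cdot 3 = 49 + 9 + 42 = 100$)
$J{\left(b{\left(3 \right)},-172 \right)} + \left(\left(15307 + 12132\right) + 15479\right) = 100 + \left(\left(15307 + 12132\right) + 15479\right) = 100 + \left(27439 + 15479\right) = 100 + 42918 = 43018$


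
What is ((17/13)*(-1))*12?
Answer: -204/13 ≈ -15.692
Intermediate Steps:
((17/13)*(-1))*12 = -17/13*12 = -204/13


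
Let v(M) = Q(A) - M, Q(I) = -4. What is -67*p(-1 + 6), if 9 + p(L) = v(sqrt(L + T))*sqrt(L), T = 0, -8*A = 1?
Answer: 938 + 268*sqrt(5) ≈ 1537.3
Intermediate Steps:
A = -1/8 (A = -1/8*1 = -1/8 ≈ -0.12500)
v(M) = -4 - M
p(L) = -9 + sqrt(L)*(-4 - sqrt(L)) (p(L) = -9 + (-4 - sqrt(L + 0))*sqrt(L) = -9 + (-4 - sqrt(L))*sqrt(L) = -9 + sqrt(L)*(-4 - sqrt(L)))
-67*p(-1 + 6) = -67*(-9 - (-1 + 6) - 4*sqrt(-1 + 6)) = -67*(-9 - 1*5 - 4*sqrt(5)) = -67*(-9 - 5 - 4*sqrt(5)) = -67*(-14 - 4*sqrt(5)) = 938 + 268*sqrt(5)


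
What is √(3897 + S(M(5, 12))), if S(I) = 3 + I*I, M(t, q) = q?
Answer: 2*√1011 ≈ 63.592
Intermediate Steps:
S(I) = 3 + I²
√(3897 + S(M(5, 12))) = √(3897 + (3 + 12²)) = √(3897 + (3 + 144)) = √(3897 + 147) = √4044 = 2*√1011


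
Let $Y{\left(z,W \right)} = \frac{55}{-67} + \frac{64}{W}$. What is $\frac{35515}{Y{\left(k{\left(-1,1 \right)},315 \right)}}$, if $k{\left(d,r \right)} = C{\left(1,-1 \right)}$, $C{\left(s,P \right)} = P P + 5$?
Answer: $- \frac{749544075}{13037} \approx -57494.0$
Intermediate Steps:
$C{\left(s,P \right)} = 5 + P^{2}$ ($C{\left(s,P \right)} = P^{2} + 5 = 5 + P^{2}$)
$k{\left(d,r \right)} = 6$ ($k{\left(d,r \right)} = 5 + \left(-1\right)^{2} = 5 + 1 = 6$)
$Y{\left(z,W \right)} = - \frac{55}{67} + \frac{64}{W}$ ($Y{\left(z,W \right)} = 55 \left(- \frac{1}{67}\right) + \frac{64}{W} = - \frac{55}{67} + \frac{64}{W}$)
$\frac{35515}{Y{\left(k{\left(-1,1 \right)},315 \right)}} = \frac{35515}{- \frac{55}{67} + \frac{64}{315}} = \frac{35515}{- \frac{13037}{21105}} = 35515 \left(- \frac{21105}{13037}\right) = - \frac{749544075}{13037}$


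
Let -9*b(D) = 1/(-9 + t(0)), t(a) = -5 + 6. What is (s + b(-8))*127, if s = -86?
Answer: -786257/72 ≈ -10920.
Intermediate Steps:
t(a) = 1
b(D) = 1/72 (b(D) = -1/(9*(-9 + 1)) = -1/9/(-8) = -1/9*(-1/8) = 1/72)
(s + b(-8))*127 = (-86 + 1/72)*127 = -6191/72*127 = -786257/72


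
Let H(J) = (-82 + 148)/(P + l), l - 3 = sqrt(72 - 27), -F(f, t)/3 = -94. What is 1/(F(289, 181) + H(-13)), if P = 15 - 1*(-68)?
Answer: 115481/32654808 + 11*sqrt(5)/32654808 ≈ 0.0035372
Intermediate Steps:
F(f, t) = 282 (F(f, t) = -3*(-94) = 282)
l = 3 + 3*sqrt(5) (l = 3 + sqrt(72 - 27) = 3 + sqrt(45) = 3 + 3*sqrt(5) ≈ 9.7082)
P = 83 (P = 15 + 68 = 83)
H(J) = 66/(86 + 3*sqrt(5)) (H(J) = (-82 + 148)/(83 + (3 + 3*sqrt(5))) = 66/(86 + 3*sqrt(5)))
1/(F(289, 181) + H(-13)) = 1/(282 + (5676/7351 - 198*sqrt(5)/7351)) = 1/(2078658/7351 - 198*sqrt(5)/7351)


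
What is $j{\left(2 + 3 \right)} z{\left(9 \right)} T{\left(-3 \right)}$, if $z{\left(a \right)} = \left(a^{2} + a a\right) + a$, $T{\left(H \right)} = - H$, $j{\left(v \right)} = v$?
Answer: $2565$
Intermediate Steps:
$z{\left(a \right)} = a + 2 a^{2}$ ($z{\left(a \right)} = \left(a^{2} + a^{2}\right) + a = 2 a^{2} + a = a + 2 a^{2}$)
$j{\left(2 + 3 \right)} z{\left(9 \right)} T{\left(-3 \right)} = \left(2 + 3\right) 9 \left(1 + 2 \cdot 9\right) \left(\left(-1\right) \left(-3\right)\right) = 5 \cdot 9 \left(1 + 18\right) 3 = 5 \cdot 9 \cdot 19 \cdot 3 = 5 \cdot 171 \cdot 3 = 855 \cdot 3 = 2565$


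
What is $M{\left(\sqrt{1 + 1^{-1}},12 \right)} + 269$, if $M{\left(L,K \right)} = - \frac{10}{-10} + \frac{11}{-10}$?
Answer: $\frac{2689}{10} \approx 268.9$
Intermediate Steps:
$M{\left(L,K \right)} = - \frac{1}{10}$ ($M{\left(L,K \right)} = \left(-10\right) \left(- \frac{1}{10}\right) + 11 \left(- \frac{1}{10}\right) = 1 - \frac{11}{10} = - \frac{1}{10}$)
$M{\left(\sqrt{1 + 1^{-1}},12 \right)} + 269 = - \frac{1}{10} + 269 = \frac{2689}{10}$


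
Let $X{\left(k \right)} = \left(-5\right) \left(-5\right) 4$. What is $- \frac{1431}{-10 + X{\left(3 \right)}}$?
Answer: $- \frac{159}{10} \approx -15.9$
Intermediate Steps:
$X{\left(k \right)} = 100$ ($X{\left(k \right)} = 25 \cdot 4 = 100$)
$- \frac{1431}{-10 + X{\left(3 \right)}} = - \frac{1431}{-10 + 100} = - \frac{1431}{90} = \left(-1431\right) \frac{1}{90} = - \frac{159}{10}$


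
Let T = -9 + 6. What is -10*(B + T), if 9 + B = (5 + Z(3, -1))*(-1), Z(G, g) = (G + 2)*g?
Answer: 120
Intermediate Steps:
Z(G, g) = g*(2 + G) (Z(G, g) = (2 + G)*g = g*(2 + G))
T = -3
B = -9 (B = -9 + (5 - (2 + 3))*(-1) = -9 + (5 - 1*5)*(-1) = -9 + (5 - 5)*(-1) = -9 + 0*(-1) = -9 + 0 = -9)
-10*(B + T) = -10*(-9 - 3) = -10*(-12) = 120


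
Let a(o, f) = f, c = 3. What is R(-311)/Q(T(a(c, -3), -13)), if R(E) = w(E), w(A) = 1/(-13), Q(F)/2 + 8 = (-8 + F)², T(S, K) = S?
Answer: -1/2938 ≈ -0.00034037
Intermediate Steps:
Q(F) = -16 + 2*(-8 + F)²
w(A) = -1/13
R(E) = -1/13
R(-311)/Q(T(a(c, -3), -13)) = -1/(13*(-16 + 2*(-8 - 3)²)) = -1/(13*(-16 + 2*(-11)²)) = -1/(13*(-16 + 2*121)) = -1/(13*(-16 + 242)) = -1/13/226 = -1/13*1/226 = -1/2938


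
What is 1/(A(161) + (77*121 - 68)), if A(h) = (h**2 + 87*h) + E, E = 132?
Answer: 1/49309 ≈ 2.0280e-5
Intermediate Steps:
A(h) = 132 + h**2 + 87*h (A(h) = (h**2 + 87*h) + 132 = 132 + h**2 + 87*h)
1/(A(161) + (77*121 - 68)) = 1/((132 + 161**2 + 87*161) + (77*121 - 68)) = 1/((132 + 25921 + 14007) + (9317 - 68)) = 1/(40060 + 9249) = 1/49309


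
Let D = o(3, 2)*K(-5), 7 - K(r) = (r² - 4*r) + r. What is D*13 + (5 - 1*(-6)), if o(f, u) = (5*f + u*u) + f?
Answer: -9427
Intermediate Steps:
o(f, u) = u² + 6*f (o(f, u) = (5*f + u²) + f = (u² + 5*f) + f = u² + 6*f)
K(r) = 7 - r² + 3*r (K(r) = 7 - ((r² - 4*r) + r) = 7 - (r² - 3*r) = 7 + (-r² + 3*r) = 7 - r² + 3*r)
D = -726 (D = (2² + 6*3)*(7 - 1*(-5)² + 3*(-5)) = (4 + 18)*(7 - 1*25 - 15) = 22*(7 - 25 - 15) = 22*(-33) = -726)
D*13 + (5 - 1*(-6)) = -726*13 + (5 - 1*(-6)) = -9438 + (5 + 6) = -9438 + 11 = -9427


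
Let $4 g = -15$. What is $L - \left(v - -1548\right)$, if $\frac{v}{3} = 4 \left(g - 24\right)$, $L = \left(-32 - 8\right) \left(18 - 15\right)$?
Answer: $-1335$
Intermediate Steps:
$g = - \frac{15}{4}$ ($g = \frac{1}{4} \left(-15\right) = - \frac{15}{4} \approx -3.75$)
$L = -120$ ($L = \left(-40\right) 3 = -120$)
$v = -333$ ($v = 3 \cdot 4 \left(- \frac{15}{4} - 24\right) = 3 \cdot 4 \left(- \frac{111}{4}\right) = 3 \left(-111\right) = -333$)
$L - \left(v - -1548\right) = -120 - \left(-333 - -1548\right) = -120 - \left(-333 + 1548\right) = -120 - 1215 = -1335$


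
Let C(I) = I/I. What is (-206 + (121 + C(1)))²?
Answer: 7056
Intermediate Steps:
C(I) = 1
(-206 + (121 + C(1)))² = (-206 + (121 + 1))² = (-206 + 122)² = (-84)² = 7056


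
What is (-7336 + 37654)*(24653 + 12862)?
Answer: 1137379770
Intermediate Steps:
(-7336 + 37654)*(24653 + 12862) = 30318*37515 = 1137379770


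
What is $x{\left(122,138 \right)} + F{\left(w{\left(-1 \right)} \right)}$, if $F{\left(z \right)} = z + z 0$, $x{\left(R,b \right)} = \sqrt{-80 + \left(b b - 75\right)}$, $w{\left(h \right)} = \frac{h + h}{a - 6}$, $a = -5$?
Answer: $\frac{2}{11} + \sqrt{18889} \approx 137.62$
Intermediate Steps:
$w{\left(h \right)} = - \frac{2 h}{11}$ ($w{\left(h \right)} = \frac{h + h}{-5 - 6} = \frac{2 h}{-11} = 2 h \left(- \frac{1}{11}\right) = - \frac{2 h}{11}$)
$x{\left(R,b \right)} = \sqrt{-155 + b^{2}}$ ($x{\left(R,b \right)} = \sqrt{-80 + \left(b^{2} - 75\right)} = \sqrt{-80 + \left(-75 + b^{2}\right)} = \sqrt{-155 + b^{2}}$)
$F{\left(z \right)} = z$ ($F{\left(z \right)} = z + 0 = z$)
$x{\left(122,138 \right)} + F{\left(w{\left(-1 \right)} \right)} = \sqrt{-155 + 138^{2}} - - \frac{2}{11} = \sqrt{-155 + 19044} + \frac{2}{11} = \sqrt{18889} + \frac{2}{11} = \frac{2}{11} + \sqrt{18889}$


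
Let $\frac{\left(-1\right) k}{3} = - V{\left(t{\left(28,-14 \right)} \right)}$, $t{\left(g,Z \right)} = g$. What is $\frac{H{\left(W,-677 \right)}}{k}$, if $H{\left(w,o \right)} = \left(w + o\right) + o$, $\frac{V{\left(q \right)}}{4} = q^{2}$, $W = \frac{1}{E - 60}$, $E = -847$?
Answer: $- \frac{1228079}{8533056} \approx -0.14392$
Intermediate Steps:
$W = - \frac{1}{907}$ ($W = \frac{1}{-847 - 60} = \frac{1}{-907} = - \frac{1}{907} \approx -0.0011025$)
$V{\left(q \right)} = 4 q^{2}$
$H{\left(w,o \right)} = w + 2 o$ ($H{\left(w,o \right)} = \left(o + w\right) + o = w + 2 o$)
$k = 9408$ ($k = - 3 \left(- 4 \cdot 28^{2}\right) = - 3 \left(- 4 \cdot 784\right) = - 3 \left(\left(-1\right) 3136\right) = \left(-3\right) \left(-3136\right) = 9408$)
$\frac{H{\left(W,-677 \right)}}{k} = \frac{- \frac{1}{907} + 2 \left(-677\right)}{9408} = \left(- \frac{1}{907} - 1354\right) \frac{1}{9408} = \left(- \frac{1228079}{907}\right) \frac{1}{9408} = - \frac{1228079}{8533056}$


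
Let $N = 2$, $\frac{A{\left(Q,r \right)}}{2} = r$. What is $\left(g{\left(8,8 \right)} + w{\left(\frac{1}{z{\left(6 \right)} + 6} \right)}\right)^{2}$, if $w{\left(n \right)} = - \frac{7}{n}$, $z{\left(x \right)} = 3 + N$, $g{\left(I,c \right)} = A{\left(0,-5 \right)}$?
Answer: $7569$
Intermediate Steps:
$A{\left(Q,r \right)} = 2 r$
$g{\left(I,c \right)} = -10$ ($g{\left(I,c \right)} = 2 \left(-5\right) = -10$)
$z{\left(x \right)} = 5$ ($z{\left(x \right)} = 3 + 2 = 5$)
$\left(g{\left(8,8 \right)} + w{\left(\frac{1}{z{\left(6 \right)} + 6} \right)}\right)^{2} = \left(-10 - \frac{7}{\frac{1}{5 + 6}}\right)^{2} = \left(-10 - \frac{7}{\frac{1}{11}}\right)^{2} = \left(-10 - 7 \frac{1}{\frac{1}{11}}\right)^{2} = \left(-10 - 77\right)^{2} = \left(-87\right)^{2} = 7569$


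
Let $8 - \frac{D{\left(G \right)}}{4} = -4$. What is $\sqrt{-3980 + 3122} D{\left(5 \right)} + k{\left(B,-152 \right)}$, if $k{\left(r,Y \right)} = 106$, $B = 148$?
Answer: $106 + 48 i \sqrt{858} \approx 106.0 + 1406.0 i$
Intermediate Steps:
$D{\left(G \right)} = 48$ ($D{\left(G \right)} = 32 - -16 = 32 + 16 = 48$)
$\sqrt{-3980 + 3122} D{\left(5 \right)} + k{\left(B,-152 \right)} = \sqrt{-3980 + 3122} \cdot 48 + 106 = \sqrt{-858} \cdot 48 + 106 = i \sqrt{858} \cdot 48 + 106 = 48 i \sqrt{858} + 106 = 106 + 48 i \sqrt{858}$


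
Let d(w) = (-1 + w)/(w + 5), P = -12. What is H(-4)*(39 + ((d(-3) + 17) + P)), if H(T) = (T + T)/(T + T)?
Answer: 42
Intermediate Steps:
H(T) = 1 (H(T) = (2*T)/((2*T)) = (2*T)*(1/(2*T)) = 1)
d(w) = (-1 + w)/(5 + w)
H(-4)*(39 + ((d(-3) + 17) + P)) = 1*(39 + (((-1 - 3)/(5 - 3) + 17) - 12)) = 1*(39 + ((-4/2 + 17) - 12)) = 1*(39 + (((½)*(-4) + 17) - 12)) = 1*(39 + ((-2 + 17) - 12)) = 1*(39 + (15 - 12)) = 1*(39 + 3) = 1*42 = 42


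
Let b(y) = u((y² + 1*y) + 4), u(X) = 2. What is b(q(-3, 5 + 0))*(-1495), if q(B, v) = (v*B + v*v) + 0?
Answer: -2990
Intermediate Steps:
q(B, v) = v² + B*v (q(B, v) = (B*v + v²) + 0 = (v² + B*v) + 0 = v² + B*v)
b(y) = 2
b(q(-3, 5 + 0))*(-1495) = 2*(-1495) = -2990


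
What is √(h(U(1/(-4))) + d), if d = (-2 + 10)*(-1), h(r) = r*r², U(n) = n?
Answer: 3*I*√57/8 ≈ 2.8312*I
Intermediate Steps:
h(r) = r³
d = -8 (d = 8*(-1) = -8)
√(h(U(1/(-4))) + d) = √((1/(-4))³ - 8) = √((-¼)³ - 8) = √(-1/64 - 8) = √(-513/64) = 3*I*√57/8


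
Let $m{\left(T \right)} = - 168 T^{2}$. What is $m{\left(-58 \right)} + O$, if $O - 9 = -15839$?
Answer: $-580982$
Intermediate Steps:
$O = -15830$ ($O = 9 - 15839 = -15830$)
$m{\left(-58 \right)} + O = - 168 \left(-58\right)^{2} - 15830 = \left(-168\right) 3364 - 15830 = -565152 - 15830 = -580982$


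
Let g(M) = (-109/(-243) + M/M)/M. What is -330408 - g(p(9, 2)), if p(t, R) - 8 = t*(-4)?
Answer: -562023920/1701 ≈ -3.3041e+5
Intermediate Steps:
p(t, R) = 8 - 4*t (p(t, R) = 8 + t*(-4) = 8 - 4*t)
g(M) = 352/(243*M) (g(M) = (-109*(-1/243) + 1)/M = (109/243 + 1)/M = 352/(243*M))
-330408 - g(p(9, 2)) = -330408 - 352/(243*(8 - 4*9)) = -330408 - 352/(243*(8 - 36)) = -330408 - 352/(243*(-28)) = -330408 - 352*(-1)/(243*28) = -330408 - 1*(-88/1701) = -330408 + 88/1701 = -562023920/1701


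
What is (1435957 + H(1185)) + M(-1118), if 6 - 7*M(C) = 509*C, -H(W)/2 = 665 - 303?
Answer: 10615699/7 ≈ 1.5165e+6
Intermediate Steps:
H(W) = -724 (H(W) = -2*(665 - 303) = -2*362 = -724)
M(C) = 6/7 - 509*C/7
(1435957 + H(1185)) + M(-1118) = (1435957 - 724) + (6/7 - 509/7*(-1118)) = 1435233 + (6/7 + 569062/7) = 1435233 + 569068/7 = 10615699/7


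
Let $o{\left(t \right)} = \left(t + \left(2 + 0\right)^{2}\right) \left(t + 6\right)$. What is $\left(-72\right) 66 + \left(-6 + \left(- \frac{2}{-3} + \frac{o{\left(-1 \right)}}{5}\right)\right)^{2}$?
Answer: $- \frac{42719}{9} \approx -4746.6$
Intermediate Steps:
$o{\left(t \right)} = \left(4 + t\right) \left(6 + t\right)$ ($o{\left(t \right)} = \left(t + 2^{2}\right) \left(6 + t\right) = \left(t + 4\right) \left(6 + t\right) = \left(4 + t\right) \left(6 + t\right)$)
$\left(-72\right) 66 + \left(-6 + \left(- \frac{2}{-3} + \frac{o{\left(-1 \right)}}{5}\right)\right)^{2} = \left(-72\right) 66 + \left(-6 - \left(- \frac{2}{3} - \frac{24 + \left(-1\right)^{2} + 10 \left(-1\right)}{5}\right)\right)^{2} = -4752 + \left(-6 - \left(- \frac{2}{3} - \left(24 + 1 - 10\right) \frac{1}{5}\right)\right)^{2} = -4752 + \left(-6 + \left(\frac{2}{3} + 15 \cdot \frac{1}{5}\right)\right)^{2} = -4752 + \left(-6 + \left(\frac{2}{3} + 3\right)\right)^{2} = -4752 + \left(-6 + \frac{11}{3}\right)^{2} = -4752 + \left(- \frac{7}{3}\right)^{2} = -4752 + \frac{49}{9} = - \frac{42719}{9}$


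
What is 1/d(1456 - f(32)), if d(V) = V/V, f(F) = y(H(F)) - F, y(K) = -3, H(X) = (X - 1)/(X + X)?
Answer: 1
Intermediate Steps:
H(X) = (-1 + X)/(2*X) (H(X) = (-1 + X)/((2*X)) = (-1 + X)*(1/(2*X)) = (-1 + X)/(2*X))
f(F) = -3 - F
d(V) = 1
1/d(1456 - f(32)) = 1/1 = 1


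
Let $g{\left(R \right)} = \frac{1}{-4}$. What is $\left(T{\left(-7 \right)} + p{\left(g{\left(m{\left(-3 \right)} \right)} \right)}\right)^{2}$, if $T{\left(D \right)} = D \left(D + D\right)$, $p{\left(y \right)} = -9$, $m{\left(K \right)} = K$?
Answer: $7921$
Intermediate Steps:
$g{\left(R \right)} = - \frac{1}{4}$
$T{\left(D \right)} = 2 D^{2}$ ($T{\left(D \right)} = D 2 D = 2 D^{2}$)
$\left(T{\left(-7 \right)} + p{\left(g{\left(m{\left(-3 \right)} \right)} \right)}\right)^{2} = \left(2 \left(-7\right)^{2} - 9\right)^{2} = \left(2 \cdot 49 - 9\right)^{2} = \left(98 - 9\right)^{2} = 89^{2} = 7921$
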